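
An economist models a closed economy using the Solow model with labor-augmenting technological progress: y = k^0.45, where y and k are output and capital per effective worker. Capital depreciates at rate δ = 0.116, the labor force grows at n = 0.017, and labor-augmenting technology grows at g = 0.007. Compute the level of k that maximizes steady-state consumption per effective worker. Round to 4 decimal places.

n + g + δ = 0.017 + 0.007 + 0.116 = 0.14.
Setting f'(k) = n+g+δ gives 0.45·k^(0.45−1) = 0.14, hence k_gold = (0.45/0.14)^(1/0.55) ≈ 8.3555.

k_gold ≈ 8.3555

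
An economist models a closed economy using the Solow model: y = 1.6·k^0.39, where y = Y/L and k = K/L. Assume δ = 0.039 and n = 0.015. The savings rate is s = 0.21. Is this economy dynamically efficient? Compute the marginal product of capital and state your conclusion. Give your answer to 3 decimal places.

dynamically efficient; MPK ≈ 0.100

Break-even investment rate: n + δ = 0.015 + 0.039 = 0.054.
Steady-state k*: s·A·k^0.39 = 0.054·k gives k* = (0.21·1.6/0.054)^(1/0.61) ≈ 20.0240.
MPK = 0.39·1.6·20.0240^(-0.61) ≈ 0.1003.
MPK > n+δ = 0.054, so the economy is dynamically efficient (under-saving).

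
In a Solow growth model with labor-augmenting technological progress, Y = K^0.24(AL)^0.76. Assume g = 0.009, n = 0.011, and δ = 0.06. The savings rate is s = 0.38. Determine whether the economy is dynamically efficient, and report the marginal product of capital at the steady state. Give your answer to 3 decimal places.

dynamically inefficient; MPK ≈ 0.051

The effective depreciation rate is n + g + δ = 0.011 + 0.009 + 0.06 = 0.08.
Steady-state k*: s·k^0.24 = 0.08·k gives k* = (0.38/0.08)^(1/0.76) ≈ 7.7694.
MPK = 0.24·7.7694^(-0.76) ≈ 0.0505.
MPK < n+g+δ = 0.08, so the economy is dynamically inefficient (over-saving).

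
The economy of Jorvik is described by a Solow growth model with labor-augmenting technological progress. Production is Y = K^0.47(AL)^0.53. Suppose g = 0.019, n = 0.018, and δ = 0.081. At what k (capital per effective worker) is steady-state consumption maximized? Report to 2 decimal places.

k_gold ≈ 13.57

n + g + δ = 0.018 + 0.019 + 0.081 = 0.118.
Maximizing c = f(k) − (n+g+δ)·k gives f'(k) = n+g+δ, i.e. 0.47·k^(0.47−1) = 0.118, so k_gold = (0.47/0.118)^(1/0.53) ≈ 13.5670.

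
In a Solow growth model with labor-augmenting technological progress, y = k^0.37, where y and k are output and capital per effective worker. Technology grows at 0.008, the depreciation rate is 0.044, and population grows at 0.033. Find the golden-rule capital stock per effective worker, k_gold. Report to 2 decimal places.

Break-even investment rate: n + g + δ = 0.033 + 0.008 + 0.044 = 0.085.
Golden rule sets MPK = n+g+δ: 0.37·k^(0.37−1) = 0.085, so k_gold = (0.37/0.085)^(1/0.63) ≈ 10.3262.

k_gold ≈ 10.33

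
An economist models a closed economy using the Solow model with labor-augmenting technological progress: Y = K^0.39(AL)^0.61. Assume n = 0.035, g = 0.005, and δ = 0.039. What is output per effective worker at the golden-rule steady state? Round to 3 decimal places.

y_gold ≈ 2.776

The effective depreciation rate is n + g + δ = 0.035 + 0.005 + 0.039 = 0.079.
Golden rule sets MPK = n+g+δ: 0.39·k^(0.39−1) = 0.079, so k_gold = (0.39/0.079)^(1/0.61) ≈ 13.7020.
Output: y_gold = k_gold^0.39 = 13.7020^0.39 ≈ 2.7755.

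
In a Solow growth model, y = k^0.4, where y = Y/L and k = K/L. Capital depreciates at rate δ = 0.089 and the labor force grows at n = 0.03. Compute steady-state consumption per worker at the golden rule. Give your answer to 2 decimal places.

c_gold ≈ 1.35

Capital per worker breaks even when investment replaces (n + δ)·k; here n + δ = 0.119.
Setting f'(k) = n+δ gives 0.4·k^(0.4−1) = 0.119, hence k_gold = (0.4/0.119)^(1/0.6) ≈ 7.5426.
y_gold = 7.5426^0.4 ≈ 2.2439.
c_gold = y_gold − (n+δ)·k_gold = 2.2439 − 0.119·7.5426 ≈ 1.3464.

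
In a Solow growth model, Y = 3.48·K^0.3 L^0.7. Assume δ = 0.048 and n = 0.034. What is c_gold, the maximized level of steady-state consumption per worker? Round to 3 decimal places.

c_gold ≈ 7.248

Capital per worker breaks even when investment replaces (n + δ)·k; here n + δ = 0.082.
Golden rule sets MPK = n+δ: 0.3·3.48·k^(0.3−1) = 0.082, so k_gold = (0.3·3.48/0.082)^(1/0.7) ≈ 37.8800.
y_gold = 3.48·37.8800^0.3 ≈ 10.3539.
c_gold = y_gold − (n+δ)·k_gold = 10.3539 − 0.082·37.8800 ≈ 7.2477.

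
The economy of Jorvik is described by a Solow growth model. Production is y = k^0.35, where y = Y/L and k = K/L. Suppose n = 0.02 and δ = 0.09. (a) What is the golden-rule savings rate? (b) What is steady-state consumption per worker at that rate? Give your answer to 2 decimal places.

(a) s_gold = 0.35; (b) c_gold ≈ 1.21

The effective depreciation rate is n + δ = 0.02 + 0.09 = 0.11.
For Cobb-Douglas, s_gold equals capital's share: s_gold = 0.35.
Setting f'(k) = n+δ gives 0.35·k^(0.35−1) = 0.11, hence k_gold = (0.35/0.11)^(1/0.65) ≈ 5.9340.
y_gold = 5.9340^0.35 ≈ 1.8650; c_gold = (1−0.35)·y_gold ≈ 1.2122.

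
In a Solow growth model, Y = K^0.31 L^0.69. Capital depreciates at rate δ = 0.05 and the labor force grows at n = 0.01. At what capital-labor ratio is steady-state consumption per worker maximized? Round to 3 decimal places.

k_gold ≈ 10.805

The effective depreciation rate is n + δ = 0.01 + 0.05 = 0.06.
Maximizing c = f(k) − (n+δ)·k gives f'(k) = n+δ, i.e. 0.31·k^(0.31−1) = 0.06, so k_gold = (0.31/0.06)^(1/0.69) ≈ 10.8053.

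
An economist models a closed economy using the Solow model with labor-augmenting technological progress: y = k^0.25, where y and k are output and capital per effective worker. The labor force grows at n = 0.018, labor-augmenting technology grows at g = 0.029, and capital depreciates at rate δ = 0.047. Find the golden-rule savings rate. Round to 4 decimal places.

Capital per effective worker breaks even when investment replaces (n + g + δ)·k; here n + g + δ = 0.094.
At the golden rule MPK = n+g+δ, and in any Cobb-Douglas steady state s = (n+g+δ)·k/y = MPK·k/y = capital's share 0.25.

s_gold = 0.2500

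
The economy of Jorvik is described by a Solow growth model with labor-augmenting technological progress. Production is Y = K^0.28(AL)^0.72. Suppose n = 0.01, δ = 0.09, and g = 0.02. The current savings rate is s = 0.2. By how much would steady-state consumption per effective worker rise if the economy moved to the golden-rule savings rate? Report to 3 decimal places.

Δc ≈ 0.025

Capital per effective worker breaks even when investment replaces (n + g + δ)·k; here n + g + δ = 0.12.
Current steady state (s = 0.2): k* = (0.2/0.12)^(1/0.72) ≈ 2.0329, y* = 2.0329^0.28 ≈ 1.2198, c* = (1−0.2)·1.2198 ≈ 0.9758.
At the golden rule the marginal product of capital equals n+g+δ: 0.28·k^(0.28−1) = 0.12. Solving, k_gold = (0.28/0.12)^(1/0.72) ≈ 3.2440.
y_gold = 3.2440^0.28 ≈ 1.3903, c_gold = y_gold − 0.12·k_gold ≈ 1.0010.
Gain: Δc = 1.0010 − 0.9758 ≈ 0.0252.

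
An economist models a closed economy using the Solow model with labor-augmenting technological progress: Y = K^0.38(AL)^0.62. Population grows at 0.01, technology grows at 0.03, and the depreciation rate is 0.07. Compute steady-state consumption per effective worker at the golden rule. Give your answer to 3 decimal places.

c_gold ≈ 1.325

Break-even investment rate: n + g + δ = 0.01 + 0.03 + 0.07 = 0.11.
At the golden rule the marginal product of capital equals n+g+δ: 0.38·k^(0.38−1) = 0.11. Solving, k_gold = (0.38/0.11)^(1/0.62) ≈ 7.3854.
y_gold = 7.3854^0.38 ≈ 2.1379.
c_gold = y_gold − (n+g+δ)·k_gold = 2.1379 − 0.11·7.3854 ≈ 1.3255.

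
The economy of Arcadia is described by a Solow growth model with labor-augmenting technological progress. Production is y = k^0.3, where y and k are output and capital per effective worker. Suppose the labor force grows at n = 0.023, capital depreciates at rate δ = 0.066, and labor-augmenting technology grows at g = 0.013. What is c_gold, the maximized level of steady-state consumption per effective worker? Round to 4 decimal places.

The effective depreciation rate is n + g + δ = 0.023 + 0.013 + 0.066 = 0.102.
Golden rule sets MPK = n+g+δ: 0.3·k^(0.3−1) = 0.102, so k_gold = (0.3/0.102)^(1/0.7) ≈ 4.6700.
y_gold = 4.6700^0.3 ≈ 1.5878.
c_gold = y_gold − (n+g+δ)·k_gold = 1.5878 − 0.102·4.6700 ≈ 1.1115.

c_gold ≈ 1.1115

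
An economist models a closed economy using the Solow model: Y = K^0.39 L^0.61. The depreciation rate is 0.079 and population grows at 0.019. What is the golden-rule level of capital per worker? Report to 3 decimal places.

k_gold ≈ 9.624

Capital per worker breaks even when investment replaces (n + δ)·k; here n + δ = 0.098.
Setting f'(k) = n+δ gives 0.39·k^(0.39−1) = 0.098, hence k_gold = (0.39/0.098)^(1/0.61) ≈ 9.6237.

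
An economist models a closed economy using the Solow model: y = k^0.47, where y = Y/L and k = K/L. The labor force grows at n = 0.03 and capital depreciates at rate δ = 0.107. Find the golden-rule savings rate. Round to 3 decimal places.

Capital per worker breaks even when investment replaces (n + δ)·k; here n + δ = 0.137.
At the golden rule MPK = n+δ, and in any Cobb-Douglas steady state s = (n+δ)·k/y = MPK·k/y = capital's share 0.47.

s_gold = 0.470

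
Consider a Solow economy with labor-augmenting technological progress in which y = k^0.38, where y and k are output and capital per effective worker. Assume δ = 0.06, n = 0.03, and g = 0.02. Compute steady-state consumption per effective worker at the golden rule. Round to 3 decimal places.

The effective depreciation rate is n + g + δ = 0.03 + 0.02 + 0.06 = 0.11.
At the golden rule the marginal product of capital equals n+g+δ: 0.38·k^(0.38−1) = 0.11. Solving, k_gold = (0.38/0.11)^(1/0.62) ≈ 7.3854.
y_gold = 7.3854^0.38 ≈ 2.1379.
c_gold = y_gold − (n+g+δ)·k_gold = 2.1379 − 0.11·7.3854 ≈ 1.3255.

c_gold ≈ 1.325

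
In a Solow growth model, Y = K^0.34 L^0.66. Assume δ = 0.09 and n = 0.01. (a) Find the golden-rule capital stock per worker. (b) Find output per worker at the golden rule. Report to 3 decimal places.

(a) k_gold ≈ 6.387; (b) y_gold ≈ 1.878

Capital per worker breaks even when investment replaces (n + δ)·k; here n + δ = 0.1.
Golden rule sets MPK = n+δ: 0.34·k^(0.34−1) = 0.1, so k_gold = (0.34/0.1)^(1/0.66) ≈ 6.3866.
y_gold = 6.3866^0.34 ≈ 1.8784.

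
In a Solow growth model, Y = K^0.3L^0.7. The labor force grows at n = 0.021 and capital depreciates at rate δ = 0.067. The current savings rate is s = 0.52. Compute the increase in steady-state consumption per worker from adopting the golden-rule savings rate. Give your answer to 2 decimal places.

n + δ = 0.021 + 0.067 = 0.088.
Current steady state (s = 0.52): k* = (0.52/0.088)^(1/0.7) ≈ 12.6524, y* = 12.6524^0.3 ≈ 2.1412, c* = (1−0.52)·2.1412 ≈ 1.0278.
Setting f'(k) = n+δ gives 0.3·k^(0.3−1) = 0.088, hence k_gold = (0.3/0.088)^(1/0.7) ≈ 5.7665.
y_gold = 5.7665^0.3 ≈ 1.6915, c_gold = y_gold − 0.088·k_gold ≈ 1.1841.
Gain: Δc = 1.1841 − 1.0278 ≈ 0.1563.

Δc ≈ 0.16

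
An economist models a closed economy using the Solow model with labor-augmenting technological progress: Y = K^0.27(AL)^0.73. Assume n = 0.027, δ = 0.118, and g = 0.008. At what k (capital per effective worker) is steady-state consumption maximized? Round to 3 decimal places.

n + g + δ = 0.027 + 0.008 + 0.118 = 0.153.
Setting f'(k) = n+g+δ gives 0.27·k^(0.27−1) = 0.153, hence k_gold = (0.27/0.153)^(1/0.73) ≈ 2.1772.

k_gold ≈ 2.177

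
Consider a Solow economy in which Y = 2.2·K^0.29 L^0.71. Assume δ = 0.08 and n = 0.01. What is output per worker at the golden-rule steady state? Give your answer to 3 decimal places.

y_gold ≈ 4.896

Break-even investment rate: n + δ = 0.01 + 0.08 = 0.09.
Maximizing c = f(k) − (n+δ)·k gives f'(k) = n+δ, i.e. 0.29·2.2·k^(0.29−1) = 0.09, so k_gold = (0.29·2.2/0.09)^(1/0.71) ≈ 15.7760.
Output: y_gold = 2.2·k_gold^0.29 = 2.2·15.7760^0.29 ≈ 4.8960.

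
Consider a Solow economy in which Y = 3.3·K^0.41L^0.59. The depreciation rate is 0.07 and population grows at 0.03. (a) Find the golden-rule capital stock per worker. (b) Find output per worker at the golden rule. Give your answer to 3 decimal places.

(a) k_gold ≈ 82.690; (b) y_gold ≈ 20.168

Capital per worker breaks even when investment replaces (n + δ)·k; here n + δ = 0.1.
Golden rule sets MPK = n+δ: 0.41·3.3·k^(0.41−1) = 0.1, so k_gold = (0.41·3.3/0.1)^(1/0.59) ≈ 82.6902.
y_gold = 3.3·82.6902^0.41 ≈ 20.1683.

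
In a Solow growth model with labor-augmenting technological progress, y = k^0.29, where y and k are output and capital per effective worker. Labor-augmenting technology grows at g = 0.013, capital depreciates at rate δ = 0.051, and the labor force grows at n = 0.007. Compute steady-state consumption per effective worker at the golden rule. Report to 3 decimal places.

Capital per effective worker breaks even when investment replaces (n + g + δ)·k; here n + g + δ = 0.071.
Setting f'(k) = n+g+δ gives 0.29·k^(0.29−1) = 0.071, hence k_gold = (0.29/0.071)^(1/0.71) ≈ 7.2570.
y_gold = 7.2570^0.29 ≈ 1.7767.
c_gold = y_gold − (n+g+δ)·k_gold = 1.7767 − 0.071·7.2570 ≈ 1.2615.

c_gold ≈ 1.261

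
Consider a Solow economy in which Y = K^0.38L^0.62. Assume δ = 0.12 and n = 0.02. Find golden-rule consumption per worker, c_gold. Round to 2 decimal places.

The effective depreciation rate is n + δ = 0.02 + 0.12 = 0.14.
Maximizing c = f(k) − (n+δ)·k gives f'(k) = n+δ, i.e. 0.38·k^(0.38−1) = 0.14, so k_gold = (0.38/0.14)^(1/0.62) ≈ 5.0055.
y_gold = 5.0055^0.38 ≈ 1.8441.
c_gold = y_gold − (n+δ)·k_gold = 1.8441 − 0.14·5.0055 ≈ 1.1434.

c_gold ≈ 1.14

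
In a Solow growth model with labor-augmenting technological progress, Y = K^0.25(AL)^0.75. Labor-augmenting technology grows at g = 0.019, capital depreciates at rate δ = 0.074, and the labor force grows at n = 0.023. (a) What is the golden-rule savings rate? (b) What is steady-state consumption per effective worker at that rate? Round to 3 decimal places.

Break-even investment rate: n + g + δ = 0.023 + 0.019 + 0.074 = 0.116.
For Cobb-Douglas, s_gold equals capital's share: s_gold = 0.25.
At the golden rule the marginal product of capital equals n+g+δ: 0.25·k^(0.25−1) = 0.116. Solving, k_gold = (0.25/0.116)^(1/0.75) ≈ 2.7838.
y_gold = 2.7838^0.25 ≈ 1.2917; c_gold = (1−0.25)·y_gold ≈ 0.9688.

(a) s_gold = 0.250; (b) c_gold ≈ 0.969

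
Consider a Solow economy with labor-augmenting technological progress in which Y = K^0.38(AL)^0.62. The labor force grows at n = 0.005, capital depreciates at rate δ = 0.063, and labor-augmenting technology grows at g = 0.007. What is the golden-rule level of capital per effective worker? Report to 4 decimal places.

k_gold ≈ 13.6977

n + g + δ = 0.005 + 0.007 + 0.063 = 0.075.
At the golden rule the marginal product of capital equals n+g+δ: 0.38·k^(0.38−1) = 0.075. Solving, k_gold = (0.38/0.075)^(1/0.62) ≈ 13.6977.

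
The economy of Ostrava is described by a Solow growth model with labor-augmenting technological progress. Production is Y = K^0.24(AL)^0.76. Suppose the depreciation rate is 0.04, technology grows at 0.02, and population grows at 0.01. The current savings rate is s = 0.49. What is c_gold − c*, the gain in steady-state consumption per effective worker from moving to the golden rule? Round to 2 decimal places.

Break-even investment rate: n + g + δ = 0.01 + 0.02 + 0.04 = 0.07.
Current steady state (s = 0.49): k* = (0.49/0.07)^(1/0.76) ≈ 12.9411, y* = 12.9411^0.24 ≈ 1.8487, c* = (1−0.49)·1.8487 ≈ 0.9429.
At the golden rule the marginal product of capital equals n+g+δ: 0.24·k^(0.24−1) = 0.07. Solving, k_gold = (0.24/0.07)^(1/0.76) ≈ 5.0594.
y_gold = 5.0594^0.24 ≈ 1.4756, c_gold = y_gold − 0.07·k_gold ≈ 1.1215.
Gain: Δc = 1.1215 − 0.9429 ≈ 0.1786.

Δc ≈ 0.18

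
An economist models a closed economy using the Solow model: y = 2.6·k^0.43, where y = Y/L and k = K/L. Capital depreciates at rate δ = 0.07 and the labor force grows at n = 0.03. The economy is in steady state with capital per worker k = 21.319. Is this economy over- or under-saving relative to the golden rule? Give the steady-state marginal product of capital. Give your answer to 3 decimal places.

under-saving; MPK ≈ 0.195

n + δ = 0.03 + 0.07 = 0.1.
MPK = 0.43·2.6·k^(0.43−1) = 0.43·2.6·21.319^(-0.57) ≈ 0.1955.
MPK > 0.1, so the economy is dynamically efficient (under-saving).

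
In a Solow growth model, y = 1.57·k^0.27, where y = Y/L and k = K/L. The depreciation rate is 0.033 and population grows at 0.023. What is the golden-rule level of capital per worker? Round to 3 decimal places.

k_gold ≈ 16.003

Capital per worker breaks even when investment replaces (n + δ)·k; here n + δ = 0.056.
At the golden rule the marginal product of capital equals n+δ: 0.27·1.57·k^(0.27−1) = 0.056. Solving, k_gold = (0.27·1.57/0.056)^(1/0.73) ≈ 16.0034.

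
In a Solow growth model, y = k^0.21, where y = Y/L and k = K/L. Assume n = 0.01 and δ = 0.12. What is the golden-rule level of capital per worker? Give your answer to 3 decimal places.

k_gold ≈ 1.835

Break-even investment rate: n + δ = 0.01 + 0.12 = 0.13.
Maximizing c = f(k) − (n+δ)·k gives f'(k) = n+δ, i.e. 0.21·k^(0.21−1) = 0.13, so k_gold = (0.21/0.13)^(1/0.79) ≈ 1.8350.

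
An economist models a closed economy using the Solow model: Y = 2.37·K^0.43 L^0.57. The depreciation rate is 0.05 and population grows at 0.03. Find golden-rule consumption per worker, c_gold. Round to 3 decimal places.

c_gold ≈ 9.211

Break-even investment rate: n + δ = 0.03 + 0.05 = 0.08.
Golden rule sets MPK = n+δ: 0.43·2.37·k^(0.43−1) = 0.08, so k_gold = (0.43·2.37/0.08)^(1/0.57) ≈ 86.8598.
y_gold = 2.37·86.8598^0.43 ≈ 16.1600.
c_gold = y_gold − (n+δ)·k_gold = 16.1600 − 0.08·86.8598 ≈ 9.2112.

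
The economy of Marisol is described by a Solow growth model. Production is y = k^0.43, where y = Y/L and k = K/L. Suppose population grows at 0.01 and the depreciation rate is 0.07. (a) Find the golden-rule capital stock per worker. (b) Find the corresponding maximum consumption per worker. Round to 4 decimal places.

(a) k_gold ≈ 19.1146; (b) c_gold ≈ 2.0270

Capital per worker breaks even when investment replaces (n + δ)·k; here n + δ = 0.08.
Golden rule sets MPK = n+δ: 0.43·k^(0.43−1) = 0.08, so k_gold = (0.43/0.08)^(1/0.57) ≈ 19.1146.
y_gold = 19.1146^0.43 ≈ 3.5562; c_gold = y_gold − 0.08·k_gold ≈ 2.0270.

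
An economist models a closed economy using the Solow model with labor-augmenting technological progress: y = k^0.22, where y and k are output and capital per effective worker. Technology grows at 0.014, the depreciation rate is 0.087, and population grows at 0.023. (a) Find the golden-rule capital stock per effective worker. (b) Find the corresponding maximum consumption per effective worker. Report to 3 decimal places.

(a) k_gold ≈ 2.086; (b) c_gold ≈ 0.917

Break-even investment rate: n + g + δ = 0.023 + 0.014 + 0.087 = 0.124.
Setting f'(k) = n+g+δ gives 0.22·k^(0.22−1) = 0.124, hence k_gold = (0.22/0.124)^(1/0.78) ≈ 2.0856.
y_gold = 2.0856^0.22 ≈ 1.1755; c_gold = y_gold − 0.124·k_gold ≈ 0.9169.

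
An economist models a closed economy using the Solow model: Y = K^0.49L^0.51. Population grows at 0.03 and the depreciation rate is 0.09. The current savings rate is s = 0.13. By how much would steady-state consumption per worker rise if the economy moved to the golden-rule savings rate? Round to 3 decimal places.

Break-even investment rate: n + δ = 0.03 + 0.09 = 0.12.
Current steady state (s = 0.13): k* = (0.13/0.12)^(1/0.51) ≈ 1.1699, y* = 1.1699^0.49 ≈ 1.0799, c* = (1−0.13)·1.0799 ≈ 0.9395.
At the golden rule the marginal product of capital equals n+δ: 0.49·k^(0.49−1) = 0.12. Solving, k_gold = (0.49/0.12)^(1/0.51) ≈ 15.7786.
y_gold = 15.7786^0.49 ≈ 3.8641, c_gold = y_gold − 0.12·k_gold ≈ 1.9707.
Gain: Δc = 1.9707 − 0.9395 ≈ 1.0312.

Δc ≈ 1.031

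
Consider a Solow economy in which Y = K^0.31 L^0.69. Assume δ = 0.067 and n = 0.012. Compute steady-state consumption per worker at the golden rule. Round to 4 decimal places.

c_gold ≈ 1.2753

The effective depreciation rate is n + δ = 0.012 + 0.067 = 0.079.
At the golden rule the marginal product of capital equals n+δ: 0.31·k^(0.31−1) = 0.079. Solving, k_gold = (0.31/0.079)^(1/0.69) ≈ 7.2525.
y_gold = 7.2525^0.31 ≈ 1.8482.
c_gold = y_gold − (n+δ)·k_gold = 1.8482 − 0.079·7.2525 ≈ 1.2753.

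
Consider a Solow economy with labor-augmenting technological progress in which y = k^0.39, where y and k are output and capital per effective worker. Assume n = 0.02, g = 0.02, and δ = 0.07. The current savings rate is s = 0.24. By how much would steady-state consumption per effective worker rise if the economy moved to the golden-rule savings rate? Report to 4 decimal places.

The effective depreciation rate is n + g + δ = 0.02 + 0.02 + 0.07 = 0.11.
Current steady state (s = 0.24): k* = (0.24/0.11)^(1/0.61) ≈ 3.5929, y* = 3.5929^0.39 ≈ 1.6467, c* = (1−0.24)·1.6467 ≈ 1.2515.
At the golden rule the marginal product of capital equals n+g+δ: 0.39·k^(0.39−1) = 0.11. Solving, k_gold = (0.39/0.11)^(1/0.61) ≈ 7.9635.
y_gold = 7.9635^0.39 ≈ 2.2461, c_gold = y_gold − 0.11·k_gold ≈ 1.3701.
Gain: Δc = 1.3701 − 1.2515 ≈ 0.1186.

Δc ≈ 0.1186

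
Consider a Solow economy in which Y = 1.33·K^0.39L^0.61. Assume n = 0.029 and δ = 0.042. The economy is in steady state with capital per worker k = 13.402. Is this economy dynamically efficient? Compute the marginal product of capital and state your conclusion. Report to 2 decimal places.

dynamically efficient; MPK ≈ 0.11

Break-even investment rate: n + δ = 0.029 + 0.042 = 0.071.
MPK = 0.39·1.33·k^(0.39−1) = 0.39·1.33·13.402^(-0.61) ≈ 0.1065.
MPK > 0.071, so the economy is dynamically efficient (under-saving).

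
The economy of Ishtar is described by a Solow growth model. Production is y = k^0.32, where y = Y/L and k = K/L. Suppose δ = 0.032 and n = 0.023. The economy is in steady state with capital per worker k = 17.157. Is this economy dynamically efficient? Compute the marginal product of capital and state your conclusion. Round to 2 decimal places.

Break-even investment rate: n + δ = 0.023 + 0.032 = 0.055.
MPK = 0.32·k^(0.32−1) = 0.32·17.157^(-0.68) ≈ 0.0463.
MPK < 0.055, so the economy is dynamically inefficient (over-saving).

dynamically inefficient; MPK ≈ 0.05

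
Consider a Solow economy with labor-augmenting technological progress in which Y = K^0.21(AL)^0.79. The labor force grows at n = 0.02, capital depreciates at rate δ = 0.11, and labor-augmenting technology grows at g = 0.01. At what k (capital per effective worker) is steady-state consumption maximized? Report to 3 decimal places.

Capital per effective worker breaks even when investment replaces (n + g + δ)·k; here n + g + δ = 0.14.
Setting f'(k) = n+g+δ gives 0.21·k^(0.21−1) = 0.14, hence k_gold = (0.21/0.14)^(1/0.79) ≈ 1.6707.

k_gold ≈ 1.671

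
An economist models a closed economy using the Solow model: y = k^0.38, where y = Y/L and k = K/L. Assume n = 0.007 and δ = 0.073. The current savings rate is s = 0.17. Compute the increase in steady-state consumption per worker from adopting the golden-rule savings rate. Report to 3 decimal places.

Break-even investment rate: n + δ = 0.007 + 0.073 = 0.08.
Current steady state (s = 0.17): k* = (0.17/0.08)^(1/0.62) ≈ 3.3729, y* = 3.3729^0.38 ≈ 1.5872, c* = (1−0.17)·1.5872 ≈ 1.3174.
Setting f'(k) = n+δ gives 0.38·k^(0.38−1) = 0.08, hence k_gold = (0.38/0.08)^(1/0.62) ≈ 12.3436.
y_gold = 12.3436^0.38 ≈ 2.5986, c_gold = y_gold − 0.08·k_gold ≈ 1.6112.
Gain: Δc = 1.6112 − 1.3174 ≈ 0.2938.

Δc ≈ 0.294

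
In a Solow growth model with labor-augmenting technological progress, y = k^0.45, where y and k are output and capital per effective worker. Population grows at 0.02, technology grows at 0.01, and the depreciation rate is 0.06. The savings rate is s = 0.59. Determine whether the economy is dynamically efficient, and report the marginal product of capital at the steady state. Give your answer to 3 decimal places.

Capital per effective worker breaks even when investment replaces (n + g + δ)·k; here n + g + δ = 0.09.
Steady-state k*: s·k^0.45 = 0.09·k gives k* = (0.59/0.09)^(1/0.55) ≈ 30.5312.
MPK = 0.45·30.5312^(-0.55) ≈ 0.0686.
MPK < n+g+δ = 0.09, so the economy is dynamically inefficient (over-saving).

dynamically inefficient; MPK ≈ 0.069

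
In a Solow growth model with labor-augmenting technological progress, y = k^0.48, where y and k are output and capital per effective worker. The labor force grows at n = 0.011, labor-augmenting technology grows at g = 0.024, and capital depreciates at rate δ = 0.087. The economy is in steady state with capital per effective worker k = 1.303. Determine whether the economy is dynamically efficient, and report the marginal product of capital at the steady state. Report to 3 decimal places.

dynamically efficient; MPK ≈ 0.418

Capital per effective worker breaks even when investment replaces (n + g + δ)·k; here n + g + δ = 0.122.
MPK = 0.48·k^(0.48−1) = 0.48·1.303^(-0.52) ≈ 0.4183.
MPK > 0.122, so the economy is dynamically efficient (under-saving).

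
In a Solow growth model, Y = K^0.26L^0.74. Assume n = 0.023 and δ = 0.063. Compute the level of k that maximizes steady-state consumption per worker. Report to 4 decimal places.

k_gold ≈ 4.4595

n + δ = 0.023 + 0.063 = 0.086.
Golden rule sets MPK = n+δ: 0.26·k^(0.26−1) = 0.086, so k_gold = (0.26/0.086)^(1/0.74) ≈ 4.4595.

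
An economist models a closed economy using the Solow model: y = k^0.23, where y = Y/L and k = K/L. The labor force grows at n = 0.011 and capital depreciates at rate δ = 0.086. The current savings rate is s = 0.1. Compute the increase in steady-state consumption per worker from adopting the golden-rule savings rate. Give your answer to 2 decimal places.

Δc ≈ 0.09

The effective depreciation rate is n + δ = 0.011 + 0.086 = 0.097.
Current steady state (s = 0.1): k* = (0.1/0.097)^(1/0.77) ≈ 1.0404, y* = 1.0404^0.23 ≈ 1.0091, c* = (1−0.1)·1.0091 ≈ 0.9082.
Maximizing c = f(k) − (n+δ)·k gives f'(k) = n+δ, i.e. 0.23·k^(0.23−1) = 0.097, so k_gold = (0.23/0.097)^(1/0.77) ≈ 3.0687.
y_gold = 3.0687^0.23 ≈ 1.2942, c_gold = y_gold − 0.097·k_gold ≈ 0.9965.
Gain: Δc = 0.9965 − 0.9082 ≈ 0.0883.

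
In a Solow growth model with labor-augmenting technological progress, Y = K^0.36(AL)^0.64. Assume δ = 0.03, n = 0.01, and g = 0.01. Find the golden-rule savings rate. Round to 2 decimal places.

Capital per effective worker breaks even when investment replaces (n + g + δ)·k; here n + g + δ = 0.05.
At the golden rule MPK = n+g+δ, and in any Cobb-Douglas steady state s = (n+g+δ)·k/y = MPK·k/y = capital's share 0.36.

s_gold = 0.36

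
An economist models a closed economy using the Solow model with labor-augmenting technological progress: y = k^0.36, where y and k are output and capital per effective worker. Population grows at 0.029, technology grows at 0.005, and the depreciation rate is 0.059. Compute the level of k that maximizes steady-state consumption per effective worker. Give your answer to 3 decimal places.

Break-even investment rate: n + g + δ = 0.029 + 0.005 + 0.059 = 0.093.
Maximizing c = f(k) − (n+g+δ)·k gives f'(k) = n+g+δ, i.e. 0.36·k^(0.36−1) = 0.093, so k_gold = (0.36/0.093)^(1/0.64) ≈ 8.2883.

k_gold ≈ 8.288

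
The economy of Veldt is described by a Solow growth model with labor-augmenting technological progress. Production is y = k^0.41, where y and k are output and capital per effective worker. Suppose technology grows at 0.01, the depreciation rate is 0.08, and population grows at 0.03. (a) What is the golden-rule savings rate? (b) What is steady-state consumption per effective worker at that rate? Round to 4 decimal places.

(a) s_gold = 0.4100; (b) c_gold ≈ 1.3857

The effective depreciation rate is n + g + δ = 0.03 + 0.01 + 0.08 = 0.12.
For Cobb-Douglas, s_gold equals capital's share: s_gold = 0.41.
Golden rule sets MPK = n+g+δ: 0.41·k^(0.41−1) = 0.12, so k_gold = (0.41/0.12)^(1/0.59) ≈ 8.0244.
y_gold = 8.0244^0.41 ≈ 2.3486; c_gold = (1−0.41)·y_gold ≈ 1.3857.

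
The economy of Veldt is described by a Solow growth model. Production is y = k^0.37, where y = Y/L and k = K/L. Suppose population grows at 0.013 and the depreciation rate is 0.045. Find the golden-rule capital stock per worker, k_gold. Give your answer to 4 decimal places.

k_gold ≈ 18.9417

Capital per worker breaks even when investment replaces (n + δ)·k; here n + δ = 0.058.
Maximizing c = f(k) − (n+δ)·k gives f'(k) = n+δ, i.e. 0.37·k^(0.37−1) = 0.058, so k_gold = (0.37/0.058)^(1/0.63) ≈ 18.9417.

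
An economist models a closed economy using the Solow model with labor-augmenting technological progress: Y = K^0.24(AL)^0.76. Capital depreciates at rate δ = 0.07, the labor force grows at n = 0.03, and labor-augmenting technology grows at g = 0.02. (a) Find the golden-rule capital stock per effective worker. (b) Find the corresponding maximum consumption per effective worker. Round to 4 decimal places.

Break-even investment rate: n + g + δ = 0.03 + 0.02 + 0.07 = 0.12.
Maximizing c = f(k) − (n+g+δ)·k gives f'(k) = n+g+δ, i.e. 0.24·k^(0.24−1) = 0.12, so k_gold = (0.24/0.12)^(1/0.76) ≈ 2.4894.
y_gold = 2.4894^0.24 ≈ 1.2447; c_gold = y_gold − 0.12·k_gold ≈ 0.9460.

(a) k_gold ≈ 2.4894; (b) c_gold ≈ 0.9460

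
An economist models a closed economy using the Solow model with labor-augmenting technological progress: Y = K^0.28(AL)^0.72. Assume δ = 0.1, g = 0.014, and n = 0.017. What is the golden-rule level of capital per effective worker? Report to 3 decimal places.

k_gold ≈ 2.872

The effective depreciation rate is n + g + δ = 0.017 + 0.014 + 0.1 = 0.131.
Maximizing c = f(k) − (n+g+δ)·k gives f'(k) = n+g+δ, i.e. 0.28·k^(0.28−1) = 0.131, so k_gold = (0.28/0.131)^(1/0.72) ≈ 2.8719.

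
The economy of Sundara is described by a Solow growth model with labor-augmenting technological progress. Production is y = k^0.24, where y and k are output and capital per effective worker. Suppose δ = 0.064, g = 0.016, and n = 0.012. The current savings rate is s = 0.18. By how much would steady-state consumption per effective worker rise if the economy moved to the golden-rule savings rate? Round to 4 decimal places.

Δc ≈ 0.0152

Capital per effective worker breaks even when investment replaces (n + g + δ)·k; here n + g + δ = 0.092.
Current steady state (s = 0.18): k* = (0.18/0.092)^(1/0.76) ≈ 2.4184, y* = 2.4184^0.24 ≈ 1.2361, c* = (1−0.18)·1.2361 ≈ 1.0136.
Golden rule sets MPK = n+g+δ: 0.24·k^(0.24−1) = 0.092, so k_gold = (0.24/0.092)^(1/0.76) ≈ 3.5312.
y_gold = 3.5312^0.24 ≈ 1.3536, c_gold = y_gold − 0.092·k_gold ≈ 1.0288.
Gain: Δc = 1.0288 − 1.0136 ≈ 0.0152.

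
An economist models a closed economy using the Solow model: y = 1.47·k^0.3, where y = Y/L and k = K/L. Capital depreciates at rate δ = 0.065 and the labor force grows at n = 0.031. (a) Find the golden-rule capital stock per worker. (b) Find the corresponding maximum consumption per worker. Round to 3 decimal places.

Capital per worker breaks even when investment replaces (n + δ)·k; here n + δ = 0.096.
Setting f'(k) = n+δ gives 0.3·1.47·k^(0.3−1) = 0.096, hence k_gold = (0.3·1.47/0.096)^(1/0.7) ≈ 8.8299.
y_gold = 1.47·8.8299^0.3 ≈ 2.8256; c_gold = y_gold − 0.096·k_gold ≈ 1.9779.

(a) k_gold ≈ 8.830; (b) c_gold ≈ 1.978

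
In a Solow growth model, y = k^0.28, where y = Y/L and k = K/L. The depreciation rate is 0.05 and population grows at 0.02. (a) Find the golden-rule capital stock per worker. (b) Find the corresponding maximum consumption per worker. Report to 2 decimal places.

n + δ = 0.02 + 0.05 = 0.07.
Golden rule sets MPK = n+δ: 0.28·k^(0.28−1) = 0.07, so k_gold = (0.28/0.07)^(1/0.72) ≈ 6.8580.
y_gold = 6.8580^0.28 ≈ 1.7145; c_gold = y_gold − 0.07·k_gold ≈ 1.2344.

(a) k_gold ≈ 6.86; (b) c_gold ≈ 1.23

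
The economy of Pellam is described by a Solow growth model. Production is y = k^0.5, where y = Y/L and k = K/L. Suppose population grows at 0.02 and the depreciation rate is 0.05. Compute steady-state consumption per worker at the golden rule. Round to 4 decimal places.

c_gold ≈ 3.5714

Break-even investment rate: n + δ = 0.02 + 0.05 = 0.07.
Golden rule sets MPK = n+δ: 0.5·k^(0.5−1) = 0.07, so k_gold = (0.5/0.07)^(1/0.5) ≈ 51.0204.
y_gold = 51.0204^0.5 ≈ 7.1429.
c_gold = y_gold − (n+δ)·k_gold = 7.1429 − 0.07·51.0204 ≈ 3.5714.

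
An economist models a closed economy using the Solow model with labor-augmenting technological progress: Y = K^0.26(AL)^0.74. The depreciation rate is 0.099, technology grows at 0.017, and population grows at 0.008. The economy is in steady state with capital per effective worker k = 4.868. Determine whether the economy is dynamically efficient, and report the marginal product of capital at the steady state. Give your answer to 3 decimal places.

The effective depreciation rate is n + g + δ = 0.008 + 0.017 + 0.099 = 0.124.
MPK = 0.26·k^(0.26−1) = 0.26·4.868^(-0.74) ≈ 0.0806.
MPK < 0.124, so the economy is dynamically inefficient (over-saving).

dynamically inefficient; MPK ≈ 0.081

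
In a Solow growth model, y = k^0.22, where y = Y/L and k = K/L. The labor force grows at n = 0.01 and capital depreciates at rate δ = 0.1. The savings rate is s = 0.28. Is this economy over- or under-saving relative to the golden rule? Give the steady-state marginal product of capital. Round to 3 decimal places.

Capital per worker breaks even when investment replaces (n + δ)·k; here n + δ = 0.11.
Steady-state k*: s·k^0.22 = 0.11·k gives k* = (0.28/0.11)^(1/0.78) ≈ 3.3129.
MPK = 0.22·3.3129^(-0.78) ≈ 0.0864.
MPK < n+δ = 0.11, so the economy is dynamically inefficient (over-saving).

over-saving; MPK ≈ 0.086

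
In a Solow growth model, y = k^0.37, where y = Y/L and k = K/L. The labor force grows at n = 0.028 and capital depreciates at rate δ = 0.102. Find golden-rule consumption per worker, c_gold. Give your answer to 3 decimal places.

c_gold ≈ 1.164

Break-even investment rate: n + δ = 0.028 + 0.102 = 0.13.
Maximizing c = f(k) − (n+δ)·k gives f'(k) = n+δ, i.e. 0.37·k^(0.37−1) = 0.13, so k_gold = (0.37/0.13)^(1/0.63) ≈ 5.2607.
y_gold = 5.2607^0.37 ≈ 1.8484.
c_gold = y_gold − (n+δ)·k_gold = 1.8484 − 0.13·5.2607 ≈ 1.1645.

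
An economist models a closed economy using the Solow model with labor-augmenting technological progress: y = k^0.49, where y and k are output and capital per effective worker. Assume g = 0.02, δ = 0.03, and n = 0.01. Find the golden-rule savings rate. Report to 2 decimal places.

The effective depreciation rate is n + g + δ = 0.01 + 0.02 + 0.03 = 0.06.
At the golden rule MPK = n+g+δ, and in any Cobb-Douglas steady state s = (n+g+δ)·k/y = MPK·k/y = capital's share 0.49.

s_gold = 0.49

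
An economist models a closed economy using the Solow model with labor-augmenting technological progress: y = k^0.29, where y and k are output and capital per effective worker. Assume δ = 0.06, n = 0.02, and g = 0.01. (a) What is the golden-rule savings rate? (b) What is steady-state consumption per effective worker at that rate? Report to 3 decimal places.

Break-even investment rate: n + g + δ = 0.02 + 0.01 + 0.06 = 0.09.
For Cobb-Douglas, s_gold equals capital's share: s_gold = 0.29.
At the golden rule the marginal product of capital equals n+g+δ: 0.29·k^(0.29−1) = 0.09. Solving, k_gold = (0.29/0.09)^(1/0.71) ≈ 5.1965.
y_gold = 5.1965^0.29 ≈ 1.6127; c_gold = (1−0.29)·y_gold ≈ 1.1450.

(a) s_gold = 0.290; (b) c_gold ≈ 1.145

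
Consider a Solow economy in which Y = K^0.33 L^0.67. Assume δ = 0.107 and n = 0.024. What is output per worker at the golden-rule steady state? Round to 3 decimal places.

y_gold ≈ 1.576

Capital per worker breaks even when investment replaces (n + δ)·k; here n + δ = 0.131.
Golden rule sets MPK = n+δ: 0.33·k^(0.33−1) = 0.131, so k_gold = (0.33/0.131)^(1/0.67) ≈ 3.9707.
Output: y_gold = k_gold^0.33 = 3.9707^0.33 ≈ 1.5763.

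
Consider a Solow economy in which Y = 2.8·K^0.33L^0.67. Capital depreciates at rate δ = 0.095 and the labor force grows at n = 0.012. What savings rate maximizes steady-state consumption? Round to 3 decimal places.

n + δ = 0.012 + 0.095 = 0.107.
At the golden rule MPK = n+δ, and in any Cobb-Douglas steady state s = (n+δ)·k/y = MPK·k/y = capital's share 0.33.

s_gold = 0.330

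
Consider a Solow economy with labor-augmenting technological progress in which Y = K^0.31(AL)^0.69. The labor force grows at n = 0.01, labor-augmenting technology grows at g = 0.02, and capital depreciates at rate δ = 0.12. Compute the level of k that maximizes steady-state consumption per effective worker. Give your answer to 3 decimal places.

Capital per effective worker breaks even when investment replaces (n + g + δ)·k; here n + g + δ = 0.15.
Maximizing c = f(k) − (n+g+δ)·k gives f'(k) = n+g+δ, i.e. 0.31·k^(0.31−1) = 0.15, so k_gold = (0.31/0.15)^(1/0.69) ≈ 2.8636.

k_gold ≈ 2.864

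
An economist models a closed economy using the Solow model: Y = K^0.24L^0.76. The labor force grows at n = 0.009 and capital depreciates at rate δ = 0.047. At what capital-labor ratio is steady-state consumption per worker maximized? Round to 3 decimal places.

The effective depreciation rate is n + δ = 0.009 + 0.047 = 0.056.
At the golden rule the marginal product of capital equals n+δ: 0.24·k^(0.24−1) = 0.056. Solving, k_gold = (0.24/0.056)^(1/0.76) ≈ 6.7859.

k_gold ≈ 6.786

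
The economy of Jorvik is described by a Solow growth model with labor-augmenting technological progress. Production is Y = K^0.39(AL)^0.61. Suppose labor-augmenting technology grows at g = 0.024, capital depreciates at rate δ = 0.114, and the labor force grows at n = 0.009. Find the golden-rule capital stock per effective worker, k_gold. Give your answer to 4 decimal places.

Break-even investment rate: n + g + δ = 0.009 + 0.024 + 0.114 = 0.147.
Golden rule sets MPK = n+g+δ: 0.39·k^(0.39−1) = 0.147, so k_gold = (0.39/0.147)^(1/0.61) ≈ 4.9507.

k_gold ≈ 4.9507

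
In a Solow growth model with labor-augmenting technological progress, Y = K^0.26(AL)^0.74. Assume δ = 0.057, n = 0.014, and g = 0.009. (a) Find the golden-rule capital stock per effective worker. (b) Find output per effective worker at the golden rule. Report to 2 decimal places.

Capital per effective worker breaks even when investment replaces (n + g + δ)·k; here n + g + δ = 0.08.
Setting f'(k) = n+g+δ gives 0.26·k^(0.26−1) = 0.08, hence k_gold = (0.26/0.08)^(1/0.74) ≈ 4.9174.
y_gold = 4.9174^0.26 ≈ 1.5130.

(a) k_gold ≈ 4.92; (b) y_gold ≈ 1.51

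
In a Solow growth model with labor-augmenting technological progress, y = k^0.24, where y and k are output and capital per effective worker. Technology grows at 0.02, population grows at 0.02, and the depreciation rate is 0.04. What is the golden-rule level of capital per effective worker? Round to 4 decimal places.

k_gold ≈ 4.2442

Capital per effective worker breaks even when investment replaces (n + g + δ)·k; here n + g + δ = 0.08.
Golden rule sets MPK = n+g+δ: 0.24·k^(0.24−1) = 0.08, so k_gold = (0.24/0.08)^(1/0.76) ≈ 4.2442.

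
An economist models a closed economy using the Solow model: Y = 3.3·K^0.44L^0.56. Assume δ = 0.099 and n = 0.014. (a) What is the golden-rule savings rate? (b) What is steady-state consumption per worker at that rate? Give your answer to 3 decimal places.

Break-even investment rate: n + δ = 0.014 + 0.099 = 0.113.
For Cobb-Douglas, s_gold equals capital's share: s_gold = 0.44.
Setting f'(k) = n+δ gives 0.44·3.3·k^(0.44−1) = 0.113, hence k_gold = (0.44·3.3/0.113)^(1/0.56) ≈ 95.5339.
y_gold = 3.3·95.5339^0.44 ≈ 24.5348; c_gold = (1−0.44)·y_gold ≈ 13.7395.

(a) s_gold = 0.440; (b) c_gold ≈ 13.740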